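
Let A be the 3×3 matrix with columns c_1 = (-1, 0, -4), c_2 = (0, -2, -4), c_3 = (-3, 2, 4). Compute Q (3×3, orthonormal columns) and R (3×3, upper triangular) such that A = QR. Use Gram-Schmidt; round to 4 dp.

Q = [[-0.2425, 0.4234, -0.8729], [0.0000, -0.8997, -0.4364], [-0.9701, -0.1059, 0.2182]], R = [[4.1231, 3.8806, -3.1530], [0.0000, 2.2229, -3.4931], [0.0000, 0.0000, 2.6186]]

c_1 = (-1, 0, -4); ‖c_1‖ = 4.1231, so e_1 = (-0.2425, 0.0000, -0.9701).
e_1·c_2 = (-0.2425)·0 + 0.0000·(-2) + (-0.9701)·(-4) = 3.8806.
u_2 = c_2 − 3.8806·e_1 = (0.9412, -2.0000, -0.2353).
‖u_2‖ = 2.2229, so e_2 = (0.4234, -0.8997, -0.1059).
e_1·c_3 = (-0.2425)·(-3) + 0.0000·2 + (-0.9701)·4 = -3.1530; e_2·c_3 = 0.4234·(-3) + (-0.8997)·2 + (-0.1059)·4 = -3.4931.
u_3 = c_3 + 3.1530·e_1 + 3.4931·e_2 = (-2.2857, -1.1429, 0.5714).
‖u_3‖ = 2.6186, so e_3 = (-0.8729, -0.4364, 0.2182).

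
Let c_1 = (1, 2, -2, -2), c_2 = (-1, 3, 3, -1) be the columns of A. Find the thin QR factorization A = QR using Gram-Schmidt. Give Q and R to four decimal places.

e_1 = c_1/‖c_1‖ = (1, 2, -2, -2)/3.6056 = (0.2774, 0.5547, -0.5547, -0.5547).
r_{12} = e_1·c_2 = 0.2774.
u_2 = c_2 − 0.2774·e_1 = (-1.0769, 2.8462, 3.1538, -0.8462).
‖u_2‖ = 4.4635, so e_2 = (-0.2413, 0.6376, 0.7066, -0.1896).

Q = [[0.2774, -0.2413], [0.5547, 0.6376], [-0.5547, 0.7066], [-0.5547, -0.1896]], R = [[3.6056, 0.2774], [0.0000, 4.4635]]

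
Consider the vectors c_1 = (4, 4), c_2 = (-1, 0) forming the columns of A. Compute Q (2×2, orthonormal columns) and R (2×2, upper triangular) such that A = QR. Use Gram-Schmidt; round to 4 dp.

Q = [[0.7071, -0.7071], [0.7071, 0.7071]], R = [[5.6569, -0.7071], [0.0000, 0.7071]]

c_1 = (4, 4); ‖c_1‖ = 5.6569, so q_1 = (0.7071, 0.7071).
q_1·c_2 = 0.7071·(-1) + 0.7071·0 = -0.7071.
u_2 = c_2 + 0.7071·q_1 = (-0.5000, 0.5000).
‖u_2‖ = 0.7071, so q_2 = (-0.7071, 0.7071).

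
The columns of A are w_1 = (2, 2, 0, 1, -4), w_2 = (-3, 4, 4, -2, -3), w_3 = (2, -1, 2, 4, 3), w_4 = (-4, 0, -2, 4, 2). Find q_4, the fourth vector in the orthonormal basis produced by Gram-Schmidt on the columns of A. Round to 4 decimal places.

q_1 = w_1/‖w_1‖ = (2, 2, 0, 1, -4)/5.0000 = (0.4000, 0.4000, 0.0000, 0.2000, -0.8000).
r_{12} = q_1·w_2 = 2.4000.
u_2 = w_2 − 2.4000·q_1 = (-3.9600, 3.0400, 4.0000, -2.4800, -1.0800).
‖u_2‖ = 6.9455, so q_2 = (-0.5702, 0.4377, 0.5759, -0.3571, -0.1555).
r_{13} = q_1·w_3 = -1.2000; r_{23} = q_2·w_3 = -2.3209.
u_3 = w_3 + 1.2000·q_1 + 2.3209·q_2 = (1.1567, 0.4959, 3.3367, 3.4113, 1.6791).
‖u_3‖ = 5.2128, so q_3 = (0.2219, 0.0951, 0.6401, 0.6544, 0.3221).
r_{14} = q_1·w_4 = -2.4000; r_{24} = q_2·w_4 = -0.6105; r_{34} = q_3·w_4 = 1.0941.
u_4 = w_4 + 2.4000·q_1 + 0.6105·q_2 − 1.0941·q_3 = (-3.6308, 1.1231, -2.3487, 3.5461, -0.3673).
‖u_4‖ = 5.7158, so q_4 = (-0.6352, 0.1965, -0.4109, 0.6204, -0.0643).

q_4 = (-0.6352, 0.1965, -0.4109, 0.6204, -0.0643)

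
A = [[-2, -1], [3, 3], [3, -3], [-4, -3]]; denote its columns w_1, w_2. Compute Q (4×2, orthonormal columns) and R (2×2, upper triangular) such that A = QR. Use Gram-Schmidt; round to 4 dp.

Q = [[-0.3244, -0.0551], [0.4867, 0.3964], [0.4867, -0.8590], [-0.6489, -0.3194]], R = [[6.1644, 2.2711], [0.0000, 4.7793]]

w_1 = (-2, 3, 3, -4); ‖w_1‖ = 6.1644, so q_1 = (-0.3244, 0.4867, 0.4867, -0.6489).
q_1·w_2 = (-0.3244)·(-1) + 0.4867·3 + 0.4867·(-3) + (-0.6489)·(-3) = 2.2711.
u_2 = w_2 − 2.2711·q_1 = (-0.2632, 1.8947, -4.1053, -1.5263).
‖u_2‖ = 4.7793, so q_2 = (-0.0551, 0.3964, -0.8590, -0.3194).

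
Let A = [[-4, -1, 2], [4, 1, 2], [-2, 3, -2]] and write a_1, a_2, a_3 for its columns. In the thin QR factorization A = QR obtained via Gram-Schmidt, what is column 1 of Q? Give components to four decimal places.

e_1 = a_1/‖a_1‖ = (-4, 4, -2)/6.0000 = (-0.6667, 0.6667, -0.3333).

e_1 = (-0.6667, 0.6667, -0.3333)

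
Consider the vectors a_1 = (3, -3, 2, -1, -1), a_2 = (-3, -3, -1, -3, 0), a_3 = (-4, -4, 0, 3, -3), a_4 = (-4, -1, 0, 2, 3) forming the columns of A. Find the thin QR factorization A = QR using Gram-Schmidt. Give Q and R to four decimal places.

Q = [[0.6124, -0.5910, -0.3587, -0.1339], [-0.6124, -0.5437, -0.3794, -0.2744], [0.4082, -0.2049, 0.0897, 0.3524], [-0.2041, -0.5595, 0.7082, 0.2909], [-0.2041, 0.0079, -0.4666, 0.8354]], R = [[4.8990, 0.2041, 0.0000, -2.8577], [0.0000, 5.2876, 2.8368, 1.8124], [0.0000, 0.0000, 6.4771, 1.8308], [0.0000, 0.0000, 0.0000, 3.8983]]

a_1 = (3, -3, 2, -1, -1); ‖a_1‖ = 4.8990, so e_1 = (0.6124, -0.6124, 0.4082, -0.2041, -0.2041).
e_1·a_2 = 0.6124·(-3) + (-0.6124)·(-3) + 0.4082·(-1) + (-0.2041)·(-3) + (-0.2041)·0 = 0.2041.
u_2 = a_2 − 0.2041·e_1 = (-3.1250, -2.8750, -1.0833, -2.9583, 0.0417).
‖u_2‖ = 5.2876, so e_2 = (-0.5910, -0.5437, -0.2049, -0.5595, 0.0079).
e_1·a_3 = 0.6124·(-4) + (-0.6124)·(-4) + 0.4082·0 + (-0.2041)·3 + (-0.2041)·(-3) = 0.0000; e_2·a_3 = (-0.5910)·(-4) + (-0.5437)·(-4) + (-0.2049)·0 + (-0.5595)·3 + 0.0079·(-3) = 2.8368.
u_3 = a_3 − 0.0000·e_1 − 2.8368·e_2 = (-2.3234, -2.4575, 0.5812, 4.5872, -3.0224).
‖u_3‖ = 6.4771, so e_3 = (-0.3587, -0.3794, 0.0897, 0.7082, -0.4666).
e_1·a_4 = 0.6124·(-4) + (-0.6124)·(-1) + 0.4082·0 + (-0.2041)·2 + (-0.2041)·3 = -2.8577; e_2·a_4 = (-0.5910)·(-4) + (-0.5437)·(-1) + (-0.2049)·0 + (-0.5595)·2 + 0.0079·3 = 1.8124; e_3·a_4 = (-0.3587)·(-4) + (-0.3794)·(-1) + 0.0897·0 + 0.7082·2 + (-0.4666)·3 = 1.8308.
u_4 = a_4 + 2.8577·e_1 − 1.8124·e_2 − 1.8308·e_3 = (-0.5221, -1.0699, 1.3737, 1.1341, 3.2567).
‖u_4‖ = 3.8983, so e_4 = (-0.1339, -0.2744, 0.3524, 0.2909, 0.8354).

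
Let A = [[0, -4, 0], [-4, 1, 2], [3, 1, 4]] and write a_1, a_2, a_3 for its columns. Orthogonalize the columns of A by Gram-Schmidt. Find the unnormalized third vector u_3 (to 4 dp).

u_3 = (1.3719, 2.3519, 3.1359)

a_1 = (0, -4, 3); ‖a_1‖ = 5.0000, so e_1 = (0.0000, -0.8000, 0.6000).
e_1·a_2 = 0.0000·(-4) + (-0.8000)·1 + 0.6000·1 = -0.2000.
u_2 = a_2 + 0.2000·e_1 = (-4.0000, 0.8400, 1.1200).
‖u_2‖ = 4.2379, so e_2 = (-0.9439, 0.1982, 0.2643).
e_1·a_3 = 0.0000·0 + (-0.8000)·2 + 0.6000·4 = 0.8000; e_2·a_3 = (-0.9439)·0 + 0.1982·2 + 0.2643·4 = 1.4535.
u_3 = a_3 − 0.8000·e_1 − 1.4535·e_2 = (1.3719, 2.3519, 3.1359).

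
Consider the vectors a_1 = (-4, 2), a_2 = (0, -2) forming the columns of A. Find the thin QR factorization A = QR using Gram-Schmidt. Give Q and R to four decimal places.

Q = [[-0.8944, -0.4472], [0.4472, -0.8944]], R = [[4.4721, -0.8944], [0.0000, 1.7889]]

a_1 = (-4, 2); ‖a_1‖ = 4.4721, so e_1 = (-0.8944, 0.4472).
e_1·a_2 = (-0.8944)·0 + 0.4472·(-2) = -0.8944.
u_2 = a_2 + 0.8944·e_1 = (-0.8000, -1.6000).
‖u_2‖ = 1.7889, so e_2 = (-0.4472, -0.8944).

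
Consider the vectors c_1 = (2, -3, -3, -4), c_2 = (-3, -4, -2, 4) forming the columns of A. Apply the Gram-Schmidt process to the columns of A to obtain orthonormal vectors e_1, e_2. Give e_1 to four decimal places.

e_1 = c_1/‖c_1‖ = (2, -3, -3, -4)/6.1644 = (0.3244, -0.4867, -0.4867, -0.6489).

e_1 = (0.3244, -0.4867, -0.4867, -0.6489)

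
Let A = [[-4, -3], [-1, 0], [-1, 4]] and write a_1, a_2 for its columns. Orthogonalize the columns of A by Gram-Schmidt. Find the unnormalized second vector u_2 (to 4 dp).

u_2 = (-1.2222, 0.4444, 4.4444)

a_1 = (-4, -1, -1); ‖a_1‖ = 4.2426, so e_1 = (-0.9428, -0.2357, -0.2357).
e_1·a_2 = (-0.9428)·(-3) + (-0.2357)·0 + (-0.2357)·4 = 1.8856.
u_2 = a_2 − 1.8856·e_1 = (-1.2222, 0.4444, 4.4444).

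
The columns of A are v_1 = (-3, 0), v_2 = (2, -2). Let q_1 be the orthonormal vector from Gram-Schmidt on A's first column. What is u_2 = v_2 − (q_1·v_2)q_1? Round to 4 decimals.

u_2 = (0.0000, -2.0000)

v_1 = (-3, 0); ‖v_1‖ = 3.0000, so q_1 = (-1.0000, 0.0000).
q_1·v_2 = (-1.0000)·2 + 0.0000·(-2) = -2.0000.
u_2 = v_2 + 2.0000·q_1 = (0.0000, -2.0000).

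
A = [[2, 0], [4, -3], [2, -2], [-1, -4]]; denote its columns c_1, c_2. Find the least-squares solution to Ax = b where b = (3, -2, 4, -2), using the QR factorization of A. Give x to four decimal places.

x = (0.5232, 0.4234)

q_1 = c_1/‖c_1‖ = (2, 4, 2, -1)/5.0000 = (0.4000, 0.8000, 0.4000, -0.2000).
r_{12} = q_1·c_2 = -2.4000.
u_2 = c_2 + 2.4000·q_1 = (0.9600, -1.0800, -1.0400, -4.4800).
‖u_2‖ = 4.8208, so q_2 = (0.1991, -0.2240, -0.2157, -0.9293).
Qᵀb = (1.6000, 2.0412).
Back-substitute: x_2 = 2.0412/4.8208 = 0.4234.
x_1 = (1.6000 + 2.4000·0.4234)/5.0000 = 0.5232.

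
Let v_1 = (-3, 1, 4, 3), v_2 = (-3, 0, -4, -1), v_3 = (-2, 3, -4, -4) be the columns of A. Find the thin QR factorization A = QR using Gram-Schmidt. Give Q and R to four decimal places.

v_1 = (-3, 1, 4, 3); ‖v_1‖ = 5.9161, so e_1 = (-0.5071, 0.1690, 0.6761, 0.5071).
e_1·v_2 = (-0.5071)·(-3) + 0.1690·0 + 0.6761·(-4) + 0.5071·(-1) = -1.6903.
u_2 = v_2 + 1.6903·e_1 = (-3.8571, 0.2857, -2.8571, -0.1429).
‖u_2‖ = 4.8107, so e_2 = (-0.8018, 0.0594, -0.5939, -0.0297).
e_1·v_3 = (-0.5071)·(-2) + 0.1690·3 + 0.6761·(-4) + 0.5071·(-4) = -3.2116; e_2·v_3 = (-0.8018)·(-2) + 0.0594·3 + (-0.5939)·(-4) + (-0.0297)·(-4) = 4.2762.
u_3 = v_3 + 3.2116·e_1 − 4.2762·e_2 = (-0.2000, 3.2889, 0.7111, -2.2444).
‖u_3‖ = 4.0497, so e_3 = (-0.0494, 0.8121, 0.1756, -0.5542).

Q = [[-0.5071, -0.8018, -0.0494], [0.1690, 0.0594, 0.8121], [0.6761, -0.5939, 0.1756], [0.5071, -0.0297, -0.5542]], R = [[5.9161, -1.6903, -3.2116], [0.0000, 4.8107, 4.2762], [0.0000, 0.0000, 4.0497]]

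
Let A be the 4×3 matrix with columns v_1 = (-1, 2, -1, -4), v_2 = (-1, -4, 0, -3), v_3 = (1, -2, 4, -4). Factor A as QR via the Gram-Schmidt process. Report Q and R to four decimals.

Q = [[-0.2132, -0.1550, 0.3912], [0.4264, -0.8933, 0.1016], [-0.2132, 0.0456, 0.8752], [-0.8528, -0.4193, -0.2658]], R = [[4.6904, 1.0660, 1.4924], [0.0000, 4.9863, 3.4914], [0.0000, 0.0000, 4.7522]]

v_1 = (-1, 2, -1, -4); ‖v_1‖ = 4.6904, so q_1 = (-0.2132, 0.4264, -0.2132, -0.8528).
q_1·v_2 = (-0.2132)·(-1) + 0.4264·(-4) + (-0.2132)·0 + (-0.8528)·(-3) = 1.0660.
u_2 = v_2 − 1.0660·q_1 = (-0.7727, -4.4545, 0.2273, -2.0909).
‖u_2‖ = 4.9863, so q_2 = (-0.1550, -0.8933, 0.0456, -0.4193).
q_1·v_3 = (-0.2132)·1 + 0.4264·(-2) + (-0.2132)·4 + (-0.8528)·(-4) = 1.4924; q_2·v_3 = (-0.1550)·1 + (-0.8933)·(-2) + 0.0456·4 + (-0.4193)·(-4) = 3.4914.
u_3 = v_3 − 1.4924·q_1 − 3.4914·q_2 = (1.8592, 0.4826, 4.1590, -1.2633).
‖u_3‖ = 4.7522, so q_3 = (0.3912, 0.1016, 0.8752, -0.2658).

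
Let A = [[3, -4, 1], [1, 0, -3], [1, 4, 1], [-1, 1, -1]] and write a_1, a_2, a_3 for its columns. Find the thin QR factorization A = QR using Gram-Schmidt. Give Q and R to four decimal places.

Q = [[0.8660, -0.3416, 0.1562], [0.2887, 0.1464, -0.9317], [0.2887, 0.9271, 0.2176], [-0.2887, 0.0488, -0.2455]], R = [[3.4641, -2.5981, 0.5774], [0.0000, 5.1235, 0.0976], [0.0000, 0.0000, 3.4143]]

q_1 = a_1/‖a_1‖ = (3, 1, 1, -1)/3.4641 = (0.8660, 0.2887, 0.2887, -0.2887).
r_{12} = q_1·a_2 = -2.5981.
u_2 = a_2 + 2.5981·q_1 = (-1.7500, 0.7500, 4.7500, 0.2500).
‖u_2‖ = 5.1235, so q_2 = (-0.3416, 0.1464, 0.9271, 0.0488).
r_{13} = q_1·a_3 = 0.5774; r_{23} = q_2·a_3 = 0.0976.
u_3 = a_3 − 0.5774·q_1 − 0.0976·q_2 = (0.5333, -3.1810, 0.7429, -0.8381).
‖u_3‖ = 3.4143, so q_3 = (0.1562, -0.9317, 0.2176, -0.2455).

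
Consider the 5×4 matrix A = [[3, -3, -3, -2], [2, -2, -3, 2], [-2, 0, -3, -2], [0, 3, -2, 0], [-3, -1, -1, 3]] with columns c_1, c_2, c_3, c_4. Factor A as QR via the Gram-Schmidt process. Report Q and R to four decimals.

Q = [[0.5883, -0.4218, -0.2985, -0.3255], [0.3922, -0.2812, -0.3896, 0.5909], [-0.3922, -0.1758, -0.6009, -0.5543], [0.0000, 0.6855, -0.6108, 0.2144], [-0.5883, -0.4921, -0.1577, 0.4379]], R = [[5.0990, -1.9612, -1.1767, -1.3728], [0.0000, 4.3765, 1.7576, -0.8437], [0.0000, 0.0000, 5.2465, 0.5465], [0.0000, 0.0000, 0.0000, 4.2550]]

c_1 = (3, 2, -2, 0, -3); ‖c_1‖ = 5.0990, so e_1 = (0.5883, 0.3922, -0.3922, 0.0000, -0.5883).
e_1·c_2 = 0.5883·(-3) + 0.3922·(-2) + (-0.3922)·0 + 0.0000·3 + (-0.5883)·(-1) = -1.9612.
u_2 = c_2 + 1.9612·e_1 = (-1.8462, -1.2308, -0.7692, 3.0000, -2.1538).
‖u_2‖ = 4.3765, so e_2 = (-0.4218, -0.2812, -0.1758, 0.6855, -0.4921).
e_1·c_3 = 0.5883·(-3) + 0.3922·(-3) + (-0.3922)·(-3) + 0.0000·(-2) + (-0.5883)·(-1) = -1.1767; e_2·c_3 = (-0.4218)·(-3) + (-0.2812)·(-3) + (-0.1758)·(-3) + 0.6855·(-2) + (-0.4921)·(-1) = 1.7576.
u_3 = c_3 + 1.1767·e_1 − 1.7576·e_2 = (-1.5663, -2.0442, -3.1526, -3.2048, -0.8273).
‖u_3‖ = 5.2465, so e_3 = (-0.2985, -0.3896, -0.6009, -0.6108, -0.1577).
e_1·c_4 = 0.5883·(-2) + 0.3922·2 + (-0.3922)·(-2) + 0.0000·0 + (-0.5883)·3 = -1.3728; e_2·c_4 = (-0.4218)·(-2) + (-0.2812)·2 + (-0.1758)·(-2) + 0.6855·0 + (-0.4921)·3 = -0.8437; e_3·c_4 = (-0.2985)·(-2) + (-0.3896)·2 + (-0.6009)·(-2) + (-0.6108)·0 + (-0.1577)·3 = 0.5465.
u_4 = c_4 + 1.3728·e_1 + 0.8437·e_2 − 0.5465·e_3 = (-1.3850, 2.5142, -2.3583, 0.9122, 1.8633).
‖u_4‖ = 4.2550, so e_4 = (-0.3255, 0.5909, -0.5543, 0.2144, 0.4379).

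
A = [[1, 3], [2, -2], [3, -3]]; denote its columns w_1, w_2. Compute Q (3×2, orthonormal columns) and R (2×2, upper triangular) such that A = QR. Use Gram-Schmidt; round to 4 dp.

w_1 = (1, 2, 3); ‖w_1‖ = 3.7417, so e_1 = (0.2673, 0.5345, 0.8018).
e_1·w_2 = 0.2673·3 + 0.5345·(-2) + 0.8018·(-3) = -2.6726.
u_2 = w_2 + 2.6726·e_1 = (3.7143, -0.5714, -0.8571).
‖u_2‖ = 3.8545, so e_2 = (0.9636, -0.1482, -0.2224).

Q = [[0.2673, 0.9636], [0.5345, -0.1482], [0.8018, -0.2224]], R = [[3.7417, -2.6726], [0.0000, 3.8545]]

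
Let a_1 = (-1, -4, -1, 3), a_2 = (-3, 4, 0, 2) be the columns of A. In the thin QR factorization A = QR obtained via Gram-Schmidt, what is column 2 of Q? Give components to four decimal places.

e_1 = a_1/‖a_1‖ = (-1, -4, -1, 3)/5.1962 = (-0.1925, -0.7698, -0.1925, 0.5774).
r_{12} = e_1·a_2 = -1.3472.
u_2 = a_2 + 1.3472·e_1 = (-3.2593, 2.9630, -0.2593, 2.7778).
‖u_2‖ = 5.2139, so e_2 = (-0.6251, 0.5683, -0.0497, 0.5328).

e_2 = (-0.6251, 0.5683, -0.0497, 0.5328)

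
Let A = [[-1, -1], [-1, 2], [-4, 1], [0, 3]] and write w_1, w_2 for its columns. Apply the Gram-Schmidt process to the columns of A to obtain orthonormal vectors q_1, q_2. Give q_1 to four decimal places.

w_1 = (-1, -1, -4, 0); ‖w_1‖ = 4.2426, so q_1 = (-0.2357, -0.2357, -0.9428, 0.0000).

q_1 = (-0.2357, -0.2357, -0.9428, 0.0000)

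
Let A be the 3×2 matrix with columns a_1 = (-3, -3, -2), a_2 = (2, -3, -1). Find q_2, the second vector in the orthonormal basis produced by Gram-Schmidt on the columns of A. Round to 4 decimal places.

a_1 = (-3, -3, -2); ‖a_1‖ = 4.6904, so q_1 = (-0.6396, -0.6396, -0.4264).
q_1·a_2 = (-0.6396)·2 + (-0.6396)·(-3) + (-0.4264)·(-1) = 1.0660.
u_2 = a_2 − 1.0660·q_1 = (2.6818, -2.3182, -0.5455).
‖u_2‖ = 3.5866, so q_2 = (0.7477, -0.6463, -0.1521).

q_2 = (0.7477, -0.6463, -0.1521)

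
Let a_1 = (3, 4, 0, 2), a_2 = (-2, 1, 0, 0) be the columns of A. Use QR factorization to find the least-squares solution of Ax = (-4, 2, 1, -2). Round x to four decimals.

x = (-0.1418, 1.9433)

q_1 = a_1/‖a_1‖ = (3, 4, 0, 2)/5.3852 = (0.5571, 0.7428, 0.0000, 0.3714).
r_{12} = q_1·a_2 = -0.3714.
u_2 = a_2 + 0.3714·q_1 = (-1.7931, 1.2759, 0.0000, 0.1379).
‖u_2‖ = 2.2050, so q_2 = (-0.8132, 0.5786, 0.0000, 0.0626).
Qᵀb = (-1.4856, 4.2849).
Back-substitute: x_2 = 4.2849/2.2050 = 1.9433.
x_1 = (-1.4856 + 0.3714·1.9433)/5.3852 = -0.1418.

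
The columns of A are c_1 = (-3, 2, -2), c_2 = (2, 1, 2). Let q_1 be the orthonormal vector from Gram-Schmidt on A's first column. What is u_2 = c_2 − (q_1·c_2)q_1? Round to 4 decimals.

u_2 = (0.5882, 1.9412, 1.0588)

q_1 = c_1/‖c_1‖ = (-3, 2, -2)/4.1231 = (-0.7276, 0.4851, -0.4851).
r_{12} = q_1·c_2 = -1.9403.
u_2 = c_2 + 1.9403·q_1 = (0.5882, 1.9412, 1.0588).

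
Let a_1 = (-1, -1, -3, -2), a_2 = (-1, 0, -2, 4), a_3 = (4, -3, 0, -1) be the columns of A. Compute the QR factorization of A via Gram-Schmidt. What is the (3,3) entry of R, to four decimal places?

r_{33} = 4.7882

a_1 = (-1, -1, -3, -2); ‖a_1‖ = 3.8730, so e_1 = (-0.2582, -0.2582, -0.7746, -0.5164).
e_1·a_2 = (-0.2582)·(-1) + (-0.2582)·0 + (-0.7746)·(-2) + (-0.5164)·4 = -0.2582.
u_2 = a_2 + 0.2582·e_1 = (-1.0667, -0.0667, -2.2000, 3.8667).
‖u_2‖ = 4.5753, so e_2 = (-0.2331, -0.0146, -0.4808, 0.8451).
e_1·a_3 = (-0.2582)·4 + (-0.2582)·(-3) + (-0.7746)·0 + (-0.5164)·(-1) = 0.2582; e_2·a_3 = (-0.2331)·4 + (-0.0146)·(-3) + (-0.4808)·0 + 0.8451·(-1) = -1.7339.
u_3 = a_3 − 0.2582·e_1 + 1.7339·e_2 = (3.6624, -2.9586, -0.6338, 0.5987).
r_{33} = ‖u_3‖ = 4.7882.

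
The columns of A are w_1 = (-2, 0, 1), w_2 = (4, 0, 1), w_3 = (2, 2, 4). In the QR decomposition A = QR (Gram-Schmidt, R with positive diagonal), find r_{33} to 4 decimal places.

q_1 = w_1/‖w_1‖ = (-2, 0, 1)/2.2361 = (-0.8944, 0.0000, 0.4472).
r_{12} = q_1·w_2 = -3.1305.
u_2 = w_2 + 3.1305·q_1 = (1.2000, 0.0000, 2.4000).
‖u_2‖ = 2.6833, so q_2 = (0.4472, 0.0000, 0.8944).
r_{13} = q_1·w_3 = 0.0000; r_{23} = q_2·w_3 = 4.4721.
u_3 = w_3 + 0.0000·q_1 − 4.4721·q_2 = (0.0000, 2.0000, 0.0000).
r_{33} = ‖u_3‖ = 2.0000.

r_{33} = 2.0000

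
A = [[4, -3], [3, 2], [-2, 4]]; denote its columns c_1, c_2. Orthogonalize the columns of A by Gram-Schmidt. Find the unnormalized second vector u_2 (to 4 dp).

e_1 = c_1/‖c_1‖ = (4, 3, -2)/5.3852 = (0.7428, 0.5571, -0.3714).
r_{12} = e_1·c_2 = -2.5997.
u_2 = c_2 + 2.5997·e_1 = (-1.0690, 3.4483, 3.0345).

u_2 = (-1.0690, 3.4483, 3.0345)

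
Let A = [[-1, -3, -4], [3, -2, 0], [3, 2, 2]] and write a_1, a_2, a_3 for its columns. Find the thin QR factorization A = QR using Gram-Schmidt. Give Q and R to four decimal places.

Q = [[-0.2294, -0.6991, -0.6772], [0.6882, -0.6085, 0.3950], [0.6882, 0.3755, -0.6208]], R = [[4.3589, 0.6882, 2.2942], [0.0000, 4.0653, 3.5474], [0.0000, 0.0000, 1.4673]]

e_1 = a_1/‖a_1‖ = (-1, 3, 3)/4.3589 = (-0.2294, 0.6882, 0.6882).
r_{12} = e_1·a_2 = 0.6882.
u_2 = a_2 − 0.6882·e_1 = (-2.8421, -2.4737, 1.5263).
‖u_2‖ = 4.0653, so e_2 = (-0.6991, -0.6085, 0.3755).
r_{13} = e_1·a_3 = 2.2942; r_{23} = e_2·a_3 = 3.5474.
u_3 = a_3 − 2.2942·e_1 − 3.5474·e_2 = (-0.9936, 0.5796, -0.9108).
‖u_3‖ = 1.4673, so e_3 = (-0.6772, 0.3950, -0.6208).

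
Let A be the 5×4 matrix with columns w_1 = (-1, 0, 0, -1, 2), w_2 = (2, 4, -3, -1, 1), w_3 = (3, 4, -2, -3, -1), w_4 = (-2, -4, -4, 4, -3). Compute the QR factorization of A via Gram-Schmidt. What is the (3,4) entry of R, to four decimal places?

r_{34} = -4.1940

w_1 = (-1, 0, 0, -1, 2); ‖w_1‖ = 2.4495, so e_1 = (-0.4082, 0.0000, 0.0000, -0.4082, 0.8165).
e_1·w_2 = (-0.4082)·2 + 0.0000·4 + 0.0000·(-3) + (-0.4082)·(-1) + 0.8165·1 = 0.4082.
u_2 = w_2 − 0.4082·e_1 = (2.1667, 4.0000, -3.0000, -0.8333, 0.6667).
‖u_2‖ = 5.5528, so e_2 = (0.3902, 0.7204, -0.5403, -0.1501, 0.1201).
e_1·w_3 = (-0.4082)·3 + 0.0000·4 + 0.0000·(-2) + (-0.4082)·(-3) + 0.8165·(-1) = -0.8165; e_2·w_3 = 0.3902·3 + 0.7204·4 + (-0.5403)·(-2) + (-0.1501)·(-3) + 0.1201·(-1) = 5.4627.
u_3 = w_3 + 0.8165·e_1 − 5.4627·e_2 = (0.5351, 0.0649, 0.9514, -2.5135, -0.9892).
‖u_3‖ = 2.9141, so e_3 = (0.1836, 0.0223, 0.3265, -0.8625, -0.3395).
r_{34} = e_3·w_4 = -4.1940.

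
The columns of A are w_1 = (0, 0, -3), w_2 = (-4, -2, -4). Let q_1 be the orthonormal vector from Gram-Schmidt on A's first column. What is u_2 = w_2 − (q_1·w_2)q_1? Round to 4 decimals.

u_2 = (-4.0000, -2.0000, 0.0000)

w_1 = (0, 0, -3); ‖w_1‖ = 3.0000, so q_1 = (0.0000, 0.0000, -1.0000).
q_1·w_2 = 0.0000·(-4) + 0.0000·(-2) + (-1.0000)·(-4) = 4.0000.
u_2 = w_2 − 4.0000·q_1 = (-4.0000, -2.0000, 0.0000).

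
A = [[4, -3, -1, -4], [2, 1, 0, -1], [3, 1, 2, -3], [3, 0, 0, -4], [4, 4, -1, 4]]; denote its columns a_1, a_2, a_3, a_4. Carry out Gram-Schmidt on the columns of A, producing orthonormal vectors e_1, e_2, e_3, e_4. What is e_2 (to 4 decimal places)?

a_1 = (4, 2, 3, 3, 4); ‖a_1‖ = 7.3485, so e_1 = (0.5443, 0.2722, 0.4082, 0.4082, 0.5443).
e_1·a_2 = 0.5443·(-3) + 0.2722·1 + 0.4082·1 + 0.4082·0 + 0.5443·4 = 1.2247.
u_2 = a_2 − 1.2247·e_1 = (-3.6667, 0.6667, 0.5000, -0.5000, 3.3333).
‖u_2‖ = 5.0498, so e_2 = (-0.7261, 0.1320, 0.0990, -0.0990, 0.6601).

e_2 = (-0.7261, 0.1320, 0.0990, -0.0990, 0.6601)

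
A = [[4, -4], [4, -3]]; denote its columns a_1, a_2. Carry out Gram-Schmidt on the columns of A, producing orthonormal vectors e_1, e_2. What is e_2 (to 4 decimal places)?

e_2 = (-0.7071, 0.7071)

e_1 = a_1/‖a_1‖ = (4, 4)/5.6569 = (0.7071, 0.7071).
r_{12} = e_1·a_2 = -4.9497.
u_2 = a_2 + 4.9497·e_1 = (-0.5000, 0.5000).
‖u_2‖ = 0.7071, so e_2 = (-0.7071, 0.7071).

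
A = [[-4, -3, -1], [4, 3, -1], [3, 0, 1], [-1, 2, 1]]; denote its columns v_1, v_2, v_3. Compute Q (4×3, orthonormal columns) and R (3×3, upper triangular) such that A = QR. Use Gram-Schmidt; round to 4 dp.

Q = [[-0.6172, -0.2795, -0.3722], [0.6172, 0.2795, -0.6513], [0.4629, -0.4855, 0.5118], [-0.1543, 0.7797, 0.4187]], R = [[6.4807, 3.3947, 0.3086], [0.0000, 3.2367, 0.2942], [0.0000, 0.0000, 1.9540]]

e_1 = v_1/‖v_1‖ = (-4, 4, 3, -1)/6.4807 = (-0.6172, 0.6172, 0.4629, -0.1543).
r_{12} = e_1·v_2 = 3.3947.
u_2 = v_2 − 3.3947·e_1 = (-0.9048, 0.9048, -1.5714, 2.5238).
‖u_2‖ = 3.2367, so e_2 = (-0.2795, 0.2795, -0.4855, 0.7797).
r_{13} = e_1·v_3 = 0.3086; r_{23} = e_2·v_3 = 0.2942.
u_3 = v_3 − 0.3086·e_1 − 0.2942·e_2 = (-0.7273, -1.2727, 1.0000, 0.8182).
‖u_3‖ = 1.9540, so e_3 = (-0.3722, -0.6513, 0.5118, 0.4187).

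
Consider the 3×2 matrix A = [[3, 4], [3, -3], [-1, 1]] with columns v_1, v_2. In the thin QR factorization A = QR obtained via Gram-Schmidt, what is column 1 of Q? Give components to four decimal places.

e_1 = v_1/‖v_1‖ = (3, 3, -1)/4.3589 = (0.6882, 0.6882, -0.2294).

e_1 = (0.6882, 0.6882, -0.2294)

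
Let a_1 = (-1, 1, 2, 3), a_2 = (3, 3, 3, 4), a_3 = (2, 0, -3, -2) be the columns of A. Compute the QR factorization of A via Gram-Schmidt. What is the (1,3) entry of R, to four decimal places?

r_{13} = -3.6148

a_1 = (-1, 1, 2, 3); ‖a_1‖ = 3.8730, so q_1 = (-0.2582, 0.2582, 0.5164, 0.7746).
r_{13} = q_1·a_3 = -3.6148.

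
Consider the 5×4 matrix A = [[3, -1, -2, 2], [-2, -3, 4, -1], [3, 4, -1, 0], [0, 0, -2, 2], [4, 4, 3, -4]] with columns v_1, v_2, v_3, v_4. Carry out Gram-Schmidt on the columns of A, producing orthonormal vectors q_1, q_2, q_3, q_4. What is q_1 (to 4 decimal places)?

q_1 = v_1/‖v_1‖ = (3, -2, 3, 0, 4)/6.1644 = (0.4867, -0.3244, 0.4867, 0.0000, 0.6489).

q_1 = (0.4867, -0.3244, 0.4867, 0.0000, 0.6489)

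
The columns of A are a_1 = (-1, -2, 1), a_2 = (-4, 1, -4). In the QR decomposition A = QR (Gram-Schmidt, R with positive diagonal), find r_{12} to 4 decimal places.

r_{12} = -0.8165

a_1 = (-1, -2, 1); ‖a_1‖ = 2.4495, so e_1 = (-0.4082, -0.8165, 0.4082).
r_{12} = e_1·a_2 = -0.8165.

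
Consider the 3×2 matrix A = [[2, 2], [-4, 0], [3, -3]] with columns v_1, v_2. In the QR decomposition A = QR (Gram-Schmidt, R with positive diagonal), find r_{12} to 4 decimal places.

r_{12} = -0.9285

q_1 = v_1/‖v_1‖ = (2, -4, 3)/5.3852 = (0.3714, -0.7428, 0.5571).
r_{12} = q_1·v_2 = -0.9285.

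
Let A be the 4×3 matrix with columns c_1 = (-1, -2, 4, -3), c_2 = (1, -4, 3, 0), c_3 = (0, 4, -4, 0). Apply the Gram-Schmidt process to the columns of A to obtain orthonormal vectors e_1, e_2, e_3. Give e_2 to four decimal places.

c_1 = (-1, -2, 4, -3); ‖c_1‖ = 5.4772, so e_1 = (-0.1826, -0.3651, 0.7303, -0.5477).
e_1·c_2 = (-0.1826)·1 + (-0.3651)·(-4) + 0.7303·3 + (-0.5477)·0 = 3.4689.
u_2 = c_2 − 3.4689·e_1 = (1.6333, -2.7333, 0.4667, 1.9000).
‖u_2‖ = 3.7372, so e_2 = (0.4370, -0.7314, 0.1249, 0.5084).

e_2 = (0.4370, -0.7314, 0.1249, 0.5084)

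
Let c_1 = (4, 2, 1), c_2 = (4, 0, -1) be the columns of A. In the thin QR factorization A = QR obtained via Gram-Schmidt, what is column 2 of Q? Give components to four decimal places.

e_2 = (0.4558, -0.5698, -0.6838)

c_1 = (4, 2, 1); ‖c_1‖ = 4.5826, so e_1 = (0.8729, 0.4364, 0.2182).
e_1·c_2 = 0.8729·4 + 0.4364·0 + 0.2182·(-1) = 3.2733.
u_2 = c_2 − 3.2733·e_1 = (1.1429, -1.4286, -1.7143).
‖u_2‖ = 2.5071, so e_2 = (0.4558, -0.5698, -0.6838).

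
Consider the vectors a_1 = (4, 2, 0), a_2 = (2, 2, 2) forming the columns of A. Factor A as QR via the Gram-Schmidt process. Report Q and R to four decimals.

q_1 = a_1/‖a_1‖ = (4, 2, 0)/4.4721 = (0.8944, 0.4472, 0.0000).
r_{12} = q_1·a_2 = 2.6833.
u_2 = a_2 − 2.6833·q_1 = (-0.4000, 0.8000, 2.0000).
‖u_2‖ = 2.1909, so q_2 = (-0.1826, 0.3651, 0.9129).

Q = [[0.8944, -0.1826], [0.4472, 0.3651], [0.0000, 0.9129]], R = [[4.4721, 2.6833], [0.0000, 2.1909]]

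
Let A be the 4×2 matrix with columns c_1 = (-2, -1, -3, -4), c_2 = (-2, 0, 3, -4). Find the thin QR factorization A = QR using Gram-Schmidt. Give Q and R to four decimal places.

Q = [[-0.3651, -0.2535], [-0.1826, 0.0734], [-0.5477, 0.8205], [-0.7303, -0.5070]], R = [[5.4772, 2.0083], [0.0000, 4.9967]]

e_1 = c_1/‖c_1‖ = (-2, -1, -3, -4)/5.4772 = (-0.3651, -0.1826, -0.5477, -0.7303).
r_{12} = e_1·c_2 = 2.0083.
u_2 = c_2 − 2.0083·e_1 = (-1.2667, 0.3667, 4.1000, -2.5333).
‖u_2‖ = 4.9967, so e_2 = (-0.2535, 0.0734, 0.8205, -0.5070).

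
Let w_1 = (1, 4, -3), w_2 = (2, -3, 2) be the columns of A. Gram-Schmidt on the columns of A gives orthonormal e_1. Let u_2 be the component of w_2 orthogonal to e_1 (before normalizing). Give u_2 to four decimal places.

w_1 = (1, 4, -3); ‖w_1‖ = 5.0990, so e_1 = (0.1961, 0.7845, -0.5883).
e_1·w_2 = 0.1961·2 + 0.7845·(-3) + (-0.5883)·2 = -3.1379.
u_2 = w_2 + 3.1379·e_1 = (2.6154, -0.5385, 0.1538).

u_2 = (2.6154, -0.5385, 0.1538)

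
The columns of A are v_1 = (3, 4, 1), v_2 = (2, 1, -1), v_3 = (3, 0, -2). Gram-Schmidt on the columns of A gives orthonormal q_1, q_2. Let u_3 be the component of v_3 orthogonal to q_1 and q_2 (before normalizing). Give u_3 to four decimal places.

q_1 = v_1/‖v_1‖ = (3, 4, 1)/5.0990 = (0.5883, 0.7845, 0.1961).
r_{12} = q_1·v_2 = 1.7650.
u_2 = v_2 − 1.7650·q_1 = (0.9615, -0.3846, -1.3462).
‖u_2‖ = 1.6984, so q_2 = (0.5661, -0.2265, -0.7926).
r_{13} = q_1·v_3 = 1.3728; r_{23} = q_2·v_3 = 3.2836.
u_3 = v_3 − 1.3728·q_1 − 3.2836·q_2 = (0.3333, -0.3333, 0.3333).

u_3 = (0.3333, -0.3333, 0.3333)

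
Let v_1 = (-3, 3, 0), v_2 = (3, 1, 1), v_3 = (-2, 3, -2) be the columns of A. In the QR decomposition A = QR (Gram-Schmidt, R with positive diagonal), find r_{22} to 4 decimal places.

v_1 = (-3, 3, 0); ‖v_1‖ = 4.2426, so q_1 = (-0.7071, 0.7071, 0.0000).
q_1·v_2 = (-0.7071)·3 + 0.7071·1 + 0.0000·1 = -1.4142.
u_2 = v_2 + 1.4142·q_1 = (2.0000, 2.0000, 1.0000).
r_{22} = ‖u_2‖ = 3.0000.

r_{22} = 3.0000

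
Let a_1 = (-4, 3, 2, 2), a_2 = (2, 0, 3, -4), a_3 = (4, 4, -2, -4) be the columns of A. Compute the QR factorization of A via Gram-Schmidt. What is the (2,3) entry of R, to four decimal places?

r_{23} = 2.5807

e_1 = a_1/‖a_1‖ = (-4, 3, 2, 2)/5.7446 = (-0.6963, 0.5222, 0.3482, 0.3482).
r_{12} = e_1·a_2 = -1.7408.
u_2 = a_2 + 1.7408·e_1 = (0.7879, 0.9091, 3.6061, -3.3939).
‖u_2‖ = 5.0960, so e_2 = (0.1546, 0.1784, 0.7076, -0.6660).
r_{23} = e_2·a_3 = 2.5807.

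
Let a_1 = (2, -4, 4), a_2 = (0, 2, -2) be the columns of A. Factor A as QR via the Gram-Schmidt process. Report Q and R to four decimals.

Q = [[0.3333, 0.9428], [-0.6667, 0.2357], [0.6667, -0.2357]], R = [[6.0000, -2.6667], [0.0000, 0.9428]]

a_1 = (2, -4, 4); ‖a_1‖ = 6.0000, so q_1 = (0.3333, -0.6667, 0.6667).
q_1·a_2 = 0.3333·0 + (-0.6667)·2 + 0.6667·(-2) = -2.6667.
u_2 = a_2 + 2.6667·q_1 = (0.8889, 0.2222, -0.2222).
‖u_2‖ = 0.9428, so q_2 = (0.9428, 0.2357, -0.2357).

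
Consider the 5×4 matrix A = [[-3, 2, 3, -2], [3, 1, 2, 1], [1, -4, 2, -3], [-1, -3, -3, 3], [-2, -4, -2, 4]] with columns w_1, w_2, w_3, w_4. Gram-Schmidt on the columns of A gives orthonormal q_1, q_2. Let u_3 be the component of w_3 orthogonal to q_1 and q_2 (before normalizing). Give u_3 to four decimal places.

q_1 = w_1/‖w_1‖ = (-3, 3, 1, -1, -2)/4.8990 = (-0.6124, 0.6124, 0.2041, -0.2041, -0.4082).
r_{12} = q_1·w_2 = 0.8165.
u_2 = w_2 − 0.8165·q_1 = (2.5000, 0.5000, -4.1667, -2.8333, -3.6667).
‖u_2‖ = 6.7330, so q_2 = (0.3713, 0.0743, -0.6188, -0.4208, -0.5446).
r_{13} = q_1·w_3 = 1.2247; r_{23} = q_2·w_3 = 2.3764.
u_3 = w_3 − 1.2247·q_1 − 2.3764·q_2 = (2.8676, 1.0735, 3.2206, -1.7500, -0.2059).

u_3 = (2.8676, 1.0735, 3.2206, -1.7500, -0.2059)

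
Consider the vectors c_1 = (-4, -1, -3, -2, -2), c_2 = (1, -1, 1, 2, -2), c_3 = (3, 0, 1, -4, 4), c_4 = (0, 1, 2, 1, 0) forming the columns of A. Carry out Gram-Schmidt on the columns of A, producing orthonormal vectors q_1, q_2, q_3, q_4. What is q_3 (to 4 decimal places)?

q_3 = (0.4492, -0.5853, 0.0995, -0.6610, -0.0940)

q_1 = c_1/‖c_1‖ = (-4, -1, -3, -2, -2)/5.8310 = (-0.6860, -0.1715, -0.5145, -0.3430, -0.3430).
r_{12} = q_1·c_2 = -1.0290.
u_2 = c_2 + 1.0290·q_1 = (0.2941, -1.1765, 0.4706, 1.6471, -2.3529).
‖u_2‖ = 3.1530, so q_2 = (0.0933, -0.3731, 0.1493, 0.5224, -0.7463).
r_{13} = q_1·c_3 = -2.5725; r_{23} = q_2·c_3 = -4.6455.
u_3 = c_3 + 2.5725·q_1 + 4.6455·q_2 = (1.6686, -2.1746, 0.3698, -2.4556, -0.3491).
‖u_3‖ = 3.7151, so q_3 = (0.4492, -0.5853, 0.0995, -0.6610, -0.0940).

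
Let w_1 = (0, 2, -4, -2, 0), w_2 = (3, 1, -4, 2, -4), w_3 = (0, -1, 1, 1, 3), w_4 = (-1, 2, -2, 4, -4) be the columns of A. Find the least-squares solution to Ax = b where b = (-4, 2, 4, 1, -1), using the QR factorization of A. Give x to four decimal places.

x = (-0.2915, -1.2270, -0.8155, 0.9126)

w_1 = (0, 2, -4, -2, 0); ‖w_1‖ = 4.8990, so e_1 = (0.0000, 0.4082, -0.8165, -0.4082, 0.0000).
e_1·w_2 = 0.0000·3 + 0.4082·1 + (-0.8165)·(-4) + (-0.4082)·2 + 0.0000·(-4) = 2.8577.
u_2 = w_2 − 2.8577·e_1 = (3.0000, -0.1667, -1.6667, 3.1667, -4.0000).
‖u_2‖ = 6.1509, so e_2 = (0.4877, -0.0271, -0.2710, 0.5148, -0.6503).
e_1·w_3 = 0.0000·0 + 0.4082·(-1) + (-0.8165)·1 + (-0.4082)·1 + 0.0000·3 = -1.6330; e_2·w_3 = 0.4877·0 + (-0.0271)·(-1) + (-0.2710)·1 + 0.5148·1 + (-0.6503)·3 = -1.6800.
u_3 = w_3 + 1.6330·e_1 + 1.6800·e_2 = (0.8194, -0.3789, -0.7885, 1.1982, 1.9075).
‖u_3‖ = 2.5517, so e_3 = (0.3211, -0.1485, -0.3090, 0.4696, 0.7475).
e_1·w_4 = 0.0000·(-1) + 0.4082·2 + (-0.8165)·(-2) + (-0.4082)·4 + 0.0000·(-4) = 0.8165; e_2·w_4 = 0.4877·(-1) + (-0.0271)·2 + (-0.2710)·(-2) + 0.5148·4 + (-0.6503)·(-4) = 4.6606; e_3·w_4 = 0.3211·(-1) + (-0.1485)·2 + (-0.3090)·(-2) + 0.4696·4 + 0.7475·(-4) = -1.1118.
u_4 = w_4 − 0.8165·e_1 − 4.6606·e_2 + 1.1118·e_3 = (-2.9161, 1.6279, -0.4141, 2.4560, -0.1380).
‖u_4‖ = 4.1685, so e_4 = (-0.6996, 0.3905, -0.0993, 0.5892, -0.0331).
Qᵀb = (-2.8577, -1.9238, -3.0955, 3.8042).
Back-substitute: x_4 = 3.8042/4.1685 = 0.9126.
x_3 = (-3.0955 + 1.1118·0.9126)/2.5517 = -0.8155.
x_2 = (-1.9238 + 1.6800·(-0.8155) − 4.6606·0.9126)/6.1509 = -1.2270.
x_1 = (-2.8577 − 2.8577·(-1.2270) + 1.6330·(-0.8155) − 0.8165·0.9126)/4.8990 = -0.2915.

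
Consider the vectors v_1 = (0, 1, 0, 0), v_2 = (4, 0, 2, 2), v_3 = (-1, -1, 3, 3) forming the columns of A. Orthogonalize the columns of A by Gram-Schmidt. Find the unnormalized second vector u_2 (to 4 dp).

u_2 = (4.0000, 0.0000, 2.0000, 2.0000)

e_1 = v_1/‖v_1‖ = (0, 1, 0, 0)/1.0000 = (0.0000, 1.0000, 0.0000, 0.0000).
r_{12} = e_1·v_2 = 0.0000.
u_2 = v_2 + 0.0000·e_1 = (4.0000, 0.0000, 2.0000, 2.0000).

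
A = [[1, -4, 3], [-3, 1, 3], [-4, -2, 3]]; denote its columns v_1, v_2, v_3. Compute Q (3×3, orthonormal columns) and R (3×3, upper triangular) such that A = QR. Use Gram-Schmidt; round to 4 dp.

Q = [[0.1961, -0.8821, 0.4284], [-0.5883, 0.2436, 0.7710], [-0.7845, -0.4032, -0.4712]], R = [[5.0990, 0.1961, -3.5301], [0.0000, 4.5784, -3.1251], [0.0000, 0.0000, 2.1846]]

e_1 = v_1/‖v_1‖ = (1, -3, -4)/5.0990 = (0.1961, -0.5883, -0.7845).
r_{12} = e_1·v_2 = 0.1961.
u_2 = v_2 − 0.1961·e_1 = (-4.0385, 1.1154, -1.8462).
‖u_2‖ = 4.5784, so e_2 = (-0.8821, 0.2436, -0.4032).
r_{13} = e_1·v_3 = -3.5301; r_{23} = e_2·v_3 = -3.1251.
u_3 = v_3 + 3.5301·e_1 + 3.1251·e_2 = (0.9358, 1.6844, -1.0294).
‖u_3‖ = 2.1846, so e_3 = (0.4284, 0.7710, -0.4712).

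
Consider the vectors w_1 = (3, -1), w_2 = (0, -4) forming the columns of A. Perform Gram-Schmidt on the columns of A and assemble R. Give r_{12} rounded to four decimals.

e_1 = w_1/‖w_1‖ = (3, -1)/3.1623 = (0.9487, -0.3162).
r_{12} = e_1·w_2 = 1.2649.

r_{12} = 1.2649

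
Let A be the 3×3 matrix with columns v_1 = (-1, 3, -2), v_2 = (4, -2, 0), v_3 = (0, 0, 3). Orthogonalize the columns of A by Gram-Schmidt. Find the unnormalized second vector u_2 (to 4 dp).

e_1 = v_1/‖v_1‖ = (-1, 3, -2)/3.7417 = (-0.2673, 0.8018, -0.5345).
r_{12} = e_1·v_2 = -2.6726.
u_2 = v_2 + 2.6726·e_1 = (3.2857, 0.1429, -1.4286).

u_2 = (3.2857, 0.1429, -1.4286)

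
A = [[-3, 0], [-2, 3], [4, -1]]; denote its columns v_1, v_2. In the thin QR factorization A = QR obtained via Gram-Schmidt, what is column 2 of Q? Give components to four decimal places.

v_1 = (-3, -2, 4); ‖v_1‖ = 5.3852, so e_1 = (-0.5571, -0.3714, 0.7428).
e_1·v_2 = (-0.5571)·0 + (-0.3714)·3 + 0.7428·(-1) = -1.8570.
u_2 = v_2 + 1.8570·e_1 = (-1.0345, 2.3103, 0.3793).
‖u_2‖ = 2.5596, so e_2 = (-0.4042, 0.9026, 0.1482).

e_2 = (-0.4042, 0.9026, 0.1482)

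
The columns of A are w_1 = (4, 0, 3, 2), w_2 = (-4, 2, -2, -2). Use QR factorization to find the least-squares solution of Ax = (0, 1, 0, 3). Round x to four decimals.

x = (0.4706, 0.2941)

w_1 = (4, 0, 3, 2); ‖w_1‖ = 5.3852, so e_1 = (0.7428, 0.0000, 0.5571, 0.3714).
e_1·w_2 = 0.7428·(-4) + 0.0000·2 + 0.5571·(-2) + 0.3714·(-2) = -4.8281.
u_2 = w_2 + 4.8281·e_1 = (-0.4138, 2.0000, 0.6897, -0.2069).
‖u_2‖ = 2.1656, so e_2 = (-0.1911, 0.9235, 0.3185, -0.0955).
Qᵀb = (1.1142, 0.6369).
Back-substitute: x_2 = 0.6369/2.1656 = 0.2941.
x_1 = (1.1142 + 4.8281·0.2941)/5.3852 = 0.4706.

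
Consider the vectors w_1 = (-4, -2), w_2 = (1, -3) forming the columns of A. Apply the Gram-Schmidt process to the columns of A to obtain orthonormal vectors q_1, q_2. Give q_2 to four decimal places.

q_2 = (0.4472, -0.8944)

q_1 = w_1/‖w_1‖ = (-4, -2)/4.4721 = (-0.8944, -0.4472).
r_{12} = q_1·w_2 = 0.4472.
u_2 = w_2 − 0.4472·q_1 = (1.4000, -2.8000).
‖u_2‖ = 3.1305, so q_2 = (0.4472, -0.8944).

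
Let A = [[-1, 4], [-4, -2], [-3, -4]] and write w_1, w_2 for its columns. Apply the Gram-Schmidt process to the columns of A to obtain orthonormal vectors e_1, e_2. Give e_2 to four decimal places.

e_2 = (0.9025, 0.0902, -0.4212)

e_1 = w_1/‖w_1‖ = (-1, -4, -3)/5.0990 = (-0.1961, -0.7845, -0.5883).
r_{12} = e_1·w_2 = 3.1379.
u_2 = w_2 − 3.1379·e_1 = (4.6154, 0.4615, -2.1538).
‖u_2‖ = 5.1141, so e_2 = (0.9025, 0.0902, -0.4212).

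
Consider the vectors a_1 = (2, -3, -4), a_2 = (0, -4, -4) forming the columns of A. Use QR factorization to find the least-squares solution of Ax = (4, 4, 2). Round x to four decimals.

x = (2.0000, -2.5000)

a_1 = (2, -3, -4); ‖a_1‖ = 5.3852, so q_1 = (0.3714, -0.5571, -0.7428).
q_1·a_2 = 0.3714·0 + (-0.5571)·(-4) + (-0.7428)·(-4) = 5.1995.
u_2 = a_2 − 5.1995·q_1 = (-1.9310, -1.1034, -0.1379).
‖u_2‖ = 2.2283, so q_2 = (-0.8666, -0.4952, -0.0619).
Qᵀb = (-2.2283, -5.5709).
Back-substitute: x_2 = -5.5709/2.2283 = -2.5000.
x_1 = (-2.2283 − 5.1995·(-2.5000))/5.3852 = 2.0000.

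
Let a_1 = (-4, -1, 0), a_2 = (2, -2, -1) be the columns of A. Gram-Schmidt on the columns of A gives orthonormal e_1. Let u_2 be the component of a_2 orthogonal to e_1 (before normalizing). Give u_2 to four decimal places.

e_1 = a_1/‖a_1‖ = (-4, -1, 0)/4.1231 = (-0.9701, -0.2425, 0.0000).
r_{12} = e_1·a_2 = -1.4552.
u_2 = a_2 + 1.4552·e_1 = (0.5882, -2.3529, -1.0000).

u_2 = (0.5882, -2.3529, -1.0000)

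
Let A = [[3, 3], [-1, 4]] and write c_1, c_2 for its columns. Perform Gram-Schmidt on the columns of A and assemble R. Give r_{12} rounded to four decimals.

c_1 = (3, -1); ‖c_1‖ = 3.1623, so e_1 = (0.9487, -0.3162).
r_{12} = e_1·c_2 = 1.5811.

r_{12} = 1.5811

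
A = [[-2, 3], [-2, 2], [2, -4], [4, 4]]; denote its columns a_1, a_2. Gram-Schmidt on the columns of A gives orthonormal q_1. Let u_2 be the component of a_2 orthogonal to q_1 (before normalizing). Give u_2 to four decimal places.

u_2 = (2.8571, 1.8571, -3.8571, 4.2857)

a_1 = (-2, -2, 2, 4); ‖a_1‖ = 5.2915, so q_1 = (-0.3780, -0.3780, 0.3780, 0.7559).
q_1·a_2 = (-0.3780)·3 + (-0.3780)·2 + 0.3780·(-4) + 0.7559·4 = -0.3780.
u_2 = a_2 + 0.3780·q_1 = (2.8571, 1.8571, -3.8571, 4.2857).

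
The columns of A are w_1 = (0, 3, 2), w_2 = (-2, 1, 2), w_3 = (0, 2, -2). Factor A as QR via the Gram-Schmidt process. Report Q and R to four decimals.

w_1 = (0, 3, 2); ‖w_1‖ = 3.6056, so q_1 = (0.0000, 0.8321, 0.5547).
q_1·w_2 = 0.0000·(-2) + 0.8321·1 + 0.5547·2 = 1.9415.
u_2 = w_2 − 1.9415·q_1 = (-2.0000, -0.6154, 0.9231).
‖u_2‖ = 2.2871, so q_2 = (-0.8745, -0.2691, 0.4036).
q_1·w_3 = 0.0000·0 + 0.8321·2 + 0.5547·(-2) = 0.5547; q_2·w_3 = (-0.8745)·0 + (-0.2691)·2 + 0.4036·(-2) = -1.3453.
u_3 = w_3 − 0.5547·q_1 + 1.3453·q_2 = (-1.1765, 1.1765, -1.7647).
‖u_3‖ = 2.4254, so q_3 = (-0.4851, 0.4851, -0.7276).

Q = [[0.0000, -0.8745, -0.4851], [0.8321, -0.2691, 0.4851], [0.5547, 0.4036, -0.7276]], R = [[3.6056, 1.9415, 0.5547], [0.0000, 2.2871, -1.3453], [0.0000, 0.0000, 2.4254]]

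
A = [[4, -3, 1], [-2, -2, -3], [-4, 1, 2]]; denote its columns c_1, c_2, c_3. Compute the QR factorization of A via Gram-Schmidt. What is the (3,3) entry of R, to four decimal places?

c_1 = (4, -2, -4); ‖c_1‖ = 6.0000, so e_1 = (0.6667, -0.3333, -0.6667).
e_1·c_2 = 0.6667·(-3) + (-0.3333)·(-2) + (-0.6667)·1 = -2.0000.
u_2 = c_2 + 2.0000·e_1 = (-1.6667, -2.6667, -0.3333).
‖u_2‖ = 3.1623, so e_2 = (-0.5270, -0.8433, -0.1054).
e_1·c_3 = 0.6667·1 + (-0.3333)·(-3) + (-0.6667)·2 = 0.3333; e_2·c_3 = (-0.5270)·1 + (-0.8433)·(-3) + (-0.1054)·2 = 1.7920.
u_3 = c_3 − 0.3333·e_1 − 1.7920·e_2 = (1.7222, -1.3778, 2.4111).
r_{33} = ‖u_3‖ = 3.2677.

r_{33} = 3.2677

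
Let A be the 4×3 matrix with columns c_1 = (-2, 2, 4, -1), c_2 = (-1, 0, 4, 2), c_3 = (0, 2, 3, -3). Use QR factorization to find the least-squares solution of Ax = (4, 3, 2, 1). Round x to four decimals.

x = (-1.8664, 1.2258, 1.6866)

c_1 = (-2, 2, 4, -1); ‖c_1‖ = 5.0000, so q_1 = (-0.4000, 0.4000, 0.8000, -0.2000).
q_1·c_2 = (-0.4000)·(-1) + 0.4000·0 + 0.8000·4 + (-0.2000)·2 = 3.2000.
u_2 = c_2 − 3.2000·q_1 = (0.2800, -1.2800, 1.4400, 2.6400).
‖u_2‖ = 3.2802, so q_2 = (0.0854, -0.3902, 0.4390, 0.8048).
q_1·c_3 = (-0.4000)·0 + 0.4000·2 + 0.8000·3 + (-0.2000)·(-3) = 3.8000; q_2·c_3 = 0.0854·0 + (-0.3902)·2 + 0.4390·3 + 0.8048·(-3) = -1.8779.
u_3 = c_3 − 3.8000·q_1 + 1.8779·q_2 = (1.6803, -0.2528, 0.7844, -0.7286).
‖u_3‖ = 2.0083, so q_3 = (0.8367, -0.1259, 0.3906, -0.3628).
Qᵀb = (1.0000, 0.8536, 3.3874).
Back-substitute: x_3 = 3.3874/2.0083 = 1.6866.
x_2 = (0.8536 + 1.8779·1.6866)/3.2802 = 1.2258.
x_1 = (1.0000 − 3.2000·1.2258 − 3.8000·1.6866)/5.0000 = -1.8664.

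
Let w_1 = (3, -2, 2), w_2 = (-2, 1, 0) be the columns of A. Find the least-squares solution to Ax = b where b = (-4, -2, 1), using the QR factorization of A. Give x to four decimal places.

x = (0.8571, 2.5714)

w_1 = (3, -2, 2); ‖w_1‖ = 4.1231, so e_1 = (0.7276, -0.4851, 0.4851).
e_1·w_2 = 0.7276·(-2) + (-0.4851)·1 + 0.4851·0 = -1.9403.
u_2 = w_2 + 1.9403·e_1 = (-0.5882, 0.0588, 0.9412).
‖u_2‖ = 1.1114, so e_2 = (-0.5293, 0.0529, 0.8468).
Qᵀb = (-1.4552, 2.8580).
Back-substitute: x_2 = 2.8580/1.1114 = 2.5714.
x_1 = (-1.4552 + 1.9403·2.5714)/4.1231 = 0.8571.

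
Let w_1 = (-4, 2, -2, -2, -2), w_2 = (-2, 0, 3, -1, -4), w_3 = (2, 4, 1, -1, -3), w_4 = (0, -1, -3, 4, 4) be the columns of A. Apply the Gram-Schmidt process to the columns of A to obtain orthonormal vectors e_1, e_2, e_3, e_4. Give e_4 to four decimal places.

e_1 = w_1/‖w_1‖ = (-4, 2, -2, -2, -2)/5.6569 = (-0.7071, 0.3536, -0.3536, -0.3536, -0.3536).
r_{12} = e_1·w_2 = 2.1213.
u_2 = w_2 − 2.1213·e_1 = (-0.5000, -0.7500, 3.7500, -0.2500, -3.2500).
‖u_2‖ = 5.0498, so e_2 = (-0.0990, -0.1485, 0.7426, -0.0495, -0.6436).
r_{13} = e_1·w_3 = 1.0607; r_{23} = e_2·w_3 = 1.9308.
u_3 = w_3 − 1.0607·e_1 − 1.9308·e_2 = (2.9412, 3.9118, -0.0588, -0.5294, -1.3824).
‖u_3‖ = 5.1134, so e_3 = (0.5752, 0.7650, -0.0115, -0.1035, -0.2703).
r_{14} = e_1·w_4 = -2.1213; r_{24} = e_2·w_4 = -4.8517; r_{34} = e_3·w_4 = -2.2260.
u_4 = w_4 + 2.1213·e_1 + 4.8517·e_2 + 2.2260·e_3 = (-0.7000, 0.7323, -0.1727, 2.7793, -0.4743).
‖u_4‖ = 3.0010, so e_4 = (-0.2333, 0.2440, -0.0575, 0.9261, -0.1581).

e_4 = (-0.2333, 0.2440, -0.0575, 0.9261, -0.1581)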